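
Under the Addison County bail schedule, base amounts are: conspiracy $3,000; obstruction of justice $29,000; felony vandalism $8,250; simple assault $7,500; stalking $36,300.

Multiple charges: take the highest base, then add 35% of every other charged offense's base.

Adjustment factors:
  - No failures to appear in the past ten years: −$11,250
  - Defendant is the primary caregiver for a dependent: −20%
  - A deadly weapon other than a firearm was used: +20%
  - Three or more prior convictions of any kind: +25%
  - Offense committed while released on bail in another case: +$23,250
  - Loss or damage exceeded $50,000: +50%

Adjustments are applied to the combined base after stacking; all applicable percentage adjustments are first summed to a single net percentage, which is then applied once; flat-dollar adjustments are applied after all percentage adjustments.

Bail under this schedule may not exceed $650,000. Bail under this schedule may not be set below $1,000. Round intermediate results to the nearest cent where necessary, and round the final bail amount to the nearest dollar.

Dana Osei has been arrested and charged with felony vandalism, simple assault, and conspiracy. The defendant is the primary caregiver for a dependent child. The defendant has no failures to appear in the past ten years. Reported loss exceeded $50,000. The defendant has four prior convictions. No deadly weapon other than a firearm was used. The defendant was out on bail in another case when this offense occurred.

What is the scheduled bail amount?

Base amounts from the schedule: felony vandalism $8,250; simple assault $7,500; conspiracy $3,000.
Stacking rule: highest base plus 35% of each additional charge. Highest is felony vandalism at $8,250. Additional: $7,500 × 35% = $2,625; $3,000 × 35% = $1,050. Combined base = $8,250 + $3,675 = $11,925.
Net percentage adjustment: −20% +25% +50% = +55%. $11,925 × 1.55 = $18,483.75.
No failures to appear in the past ten years (−$11,250 flat): $18,483.75 − $11,250 = $7,233.75.
Offense committed while released on bail in another case (+$23,250 flat): $7,233.75 + $23,250 = $30,483.75.
$30,483.75 is within the $650,000 maximum.
$30,483.75 is at or above the $1,000 minimum.
Rounded to the nearest dollar: $30,484.

$30,484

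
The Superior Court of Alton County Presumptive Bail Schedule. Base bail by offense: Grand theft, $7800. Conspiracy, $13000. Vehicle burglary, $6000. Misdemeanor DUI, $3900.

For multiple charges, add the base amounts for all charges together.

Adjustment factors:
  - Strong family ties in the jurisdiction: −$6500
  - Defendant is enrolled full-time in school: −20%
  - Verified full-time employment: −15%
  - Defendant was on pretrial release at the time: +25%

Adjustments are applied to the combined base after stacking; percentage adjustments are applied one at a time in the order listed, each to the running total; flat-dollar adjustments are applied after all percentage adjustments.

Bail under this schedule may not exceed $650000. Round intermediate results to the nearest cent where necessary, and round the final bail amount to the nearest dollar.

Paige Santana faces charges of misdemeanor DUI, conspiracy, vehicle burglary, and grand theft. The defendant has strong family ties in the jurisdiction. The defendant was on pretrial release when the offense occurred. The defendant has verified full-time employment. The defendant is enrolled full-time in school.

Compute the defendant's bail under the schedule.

Base amounts from the schedule: misdemeanor DUI $3900; conspiracy $13000; vehicle burglary $6000; grand theft $7800.
Stacking rule: sum of all bases. $3900 + $13000 + $6000 + $7800 = $30700.
Defendant is enrolled full-time in school (−20%): $30700 × 0.8 = $24560.
Verified full-time employment (−15%): $24560 × 0.85 = $20876.
Defendant was on pretrial release at the time (+25%): $20876 × 1.25 = $26095.
Strong family ties in the jurisdiction (−$6500 flat): $26095 − $6500 = $19595.
$19595 is within the $650000 maximum.

$19595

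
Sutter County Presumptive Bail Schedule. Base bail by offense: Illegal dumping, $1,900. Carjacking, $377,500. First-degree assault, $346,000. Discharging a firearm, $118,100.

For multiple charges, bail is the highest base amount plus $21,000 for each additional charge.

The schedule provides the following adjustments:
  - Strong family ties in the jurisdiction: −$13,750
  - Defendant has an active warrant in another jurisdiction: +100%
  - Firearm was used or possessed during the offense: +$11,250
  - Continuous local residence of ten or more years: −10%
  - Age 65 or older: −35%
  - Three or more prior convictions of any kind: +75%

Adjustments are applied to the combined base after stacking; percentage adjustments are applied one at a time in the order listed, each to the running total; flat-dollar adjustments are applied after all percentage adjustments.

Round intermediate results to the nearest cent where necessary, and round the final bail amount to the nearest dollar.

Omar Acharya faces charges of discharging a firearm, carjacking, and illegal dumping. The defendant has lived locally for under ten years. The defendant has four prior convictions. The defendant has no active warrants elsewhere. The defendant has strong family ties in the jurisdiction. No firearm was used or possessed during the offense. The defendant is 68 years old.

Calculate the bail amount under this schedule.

Base amounts from the schedule: discharging a firearm $118,100; carjacking $377,500; illegal dumping $1,900.
Stacking rule: highest base plus $21,000 per additional charge. Highest is carjacking at $377,500; 2 additional charges → +$42,000. Combined base = $419,500.
Age 65 or older (−35%): $419,500 × 0.65 = $272,675.
Three or more prior convictions of any kind (+75%): $272,675 × 1.75 = $477,181.25.
Strong family ties in the jurisdiction (−$13,750 flat): $477,181.25 − $13,750 = $463,431.25.
Rounded to the nearest dollar: $463,431.

$463,431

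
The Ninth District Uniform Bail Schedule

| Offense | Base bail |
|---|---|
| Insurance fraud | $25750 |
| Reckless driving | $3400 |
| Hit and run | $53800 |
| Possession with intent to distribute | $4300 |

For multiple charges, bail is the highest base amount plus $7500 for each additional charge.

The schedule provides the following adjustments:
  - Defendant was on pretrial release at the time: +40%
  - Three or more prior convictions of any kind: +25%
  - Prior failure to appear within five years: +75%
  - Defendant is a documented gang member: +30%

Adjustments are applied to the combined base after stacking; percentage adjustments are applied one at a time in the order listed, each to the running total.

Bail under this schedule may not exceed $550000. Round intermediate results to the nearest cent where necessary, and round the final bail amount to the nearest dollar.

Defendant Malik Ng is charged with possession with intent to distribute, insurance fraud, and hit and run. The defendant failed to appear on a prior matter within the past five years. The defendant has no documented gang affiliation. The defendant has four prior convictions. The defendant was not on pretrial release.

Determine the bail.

$150500

Base amounts from the schedule: possession with intent to distribute $4300; insurance fraud $25750; hit and run $53800.
Stacking rule: highest base plus $7500 per additional charge. Highest is hit and run at $53800; 2 additional charges → +$15000. Combined base = $68800.
Three or more prior convictions of any kind (+25%): $68800 × 1.25 = $86000.
Prior failure to appear within five years (+75%): $86000 × 1.75 = $150500.
$150500 is within the $550000 maximum.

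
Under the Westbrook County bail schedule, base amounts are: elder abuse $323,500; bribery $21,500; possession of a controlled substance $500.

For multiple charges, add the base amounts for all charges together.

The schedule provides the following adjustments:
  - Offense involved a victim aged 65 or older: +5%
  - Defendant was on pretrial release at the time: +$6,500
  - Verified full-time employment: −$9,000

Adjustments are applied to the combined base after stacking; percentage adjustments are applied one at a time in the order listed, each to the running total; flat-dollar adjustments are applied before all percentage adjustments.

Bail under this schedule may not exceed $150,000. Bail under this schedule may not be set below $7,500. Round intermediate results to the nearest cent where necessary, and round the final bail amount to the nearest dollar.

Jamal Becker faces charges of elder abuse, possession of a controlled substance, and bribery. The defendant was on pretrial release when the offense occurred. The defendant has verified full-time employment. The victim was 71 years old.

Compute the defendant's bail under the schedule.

Base amounts from the schedule: elder abuse $323,500; possession of a controlled substance $500; bribery $21,500.
Stacking rule: sum of all bases. $323,500 + $500 + $21,500 = $345,500.
Defendant was on pretrial release at the time (+$6,500 flat): $345,500 + $6,500 = $352,000.
Verified full-time employment (−$9,000 flat): $352,000 − $9,000 = $343,000.
Offense involved a victim aged 65 or older (+5%): $343,000 × 1.05 = $360,150.
Result $360,150 exceeds the maximum of $150,000; bail is capped at $150,000.
$150,000 is at or above the $7,500 minimum.

$150,000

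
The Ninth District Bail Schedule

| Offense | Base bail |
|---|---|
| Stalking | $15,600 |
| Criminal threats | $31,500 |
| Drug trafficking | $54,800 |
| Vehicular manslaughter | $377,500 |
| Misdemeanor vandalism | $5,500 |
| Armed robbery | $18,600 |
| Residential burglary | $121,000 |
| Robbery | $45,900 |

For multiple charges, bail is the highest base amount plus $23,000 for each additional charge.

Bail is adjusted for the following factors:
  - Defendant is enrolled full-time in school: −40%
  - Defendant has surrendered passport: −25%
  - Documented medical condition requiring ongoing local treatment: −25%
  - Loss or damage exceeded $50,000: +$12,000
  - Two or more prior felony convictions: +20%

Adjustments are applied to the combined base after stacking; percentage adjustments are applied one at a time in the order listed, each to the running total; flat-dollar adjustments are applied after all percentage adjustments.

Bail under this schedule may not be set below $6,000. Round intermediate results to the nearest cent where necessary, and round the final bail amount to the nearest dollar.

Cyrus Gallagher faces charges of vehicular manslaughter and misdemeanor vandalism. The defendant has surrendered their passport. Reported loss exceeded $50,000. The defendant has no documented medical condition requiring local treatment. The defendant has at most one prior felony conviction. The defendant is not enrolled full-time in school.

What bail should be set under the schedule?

Base amounts from the schedule: vehicular manslaughter $377,500; misdemeanor vandalism $5,500.
Stacking rule: highest base plus $23,000 per additional charge. Highest is vehicular manslaughter at $377,500; 1 additional charge → +$23,000. Combined base = $400,500.
Defendant has surrendered passport (−25%): $400,500 × 0.75 = $300,375.
Loss or damage exceeded $50,000 (+$12,000 flat): $300,375 + $12,000 = $312,375.
$312,375 is at or above the $6,000 minimum.

$312,375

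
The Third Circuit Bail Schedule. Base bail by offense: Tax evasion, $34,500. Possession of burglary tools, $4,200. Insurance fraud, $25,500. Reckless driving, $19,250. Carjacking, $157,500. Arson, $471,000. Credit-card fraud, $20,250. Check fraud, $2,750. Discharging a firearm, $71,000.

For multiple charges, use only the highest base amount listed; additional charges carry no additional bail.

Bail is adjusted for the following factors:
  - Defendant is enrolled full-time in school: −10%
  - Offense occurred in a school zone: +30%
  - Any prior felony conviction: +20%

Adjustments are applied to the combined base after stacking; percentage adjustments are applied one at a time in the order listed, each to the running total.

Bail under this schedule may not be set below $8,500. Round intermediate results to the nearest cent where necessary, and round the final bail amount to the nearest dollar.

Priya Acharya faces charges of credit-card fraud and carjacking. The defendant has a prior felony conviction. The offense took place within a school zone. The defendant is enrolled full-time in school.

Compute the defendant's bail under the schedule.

Base amounts from the schedule: credit-card fraud $20,250; carjacking $157,500.
Stacking rule: use the highest base only. Highest is carjacking at $157,500. Combined base = $157,500.
Defendant is enrolled full-time in school (−10%): $157,500 × 0.9 = $141,750.
Offense occurred in a school zone (+30%): $141,750 × 1.3 = $184,275.
Any prior felony conviction (+20%): $184,275 × 1.2 = $221,130.
$221,130 is at or above the $8,500 minimum.

$221,130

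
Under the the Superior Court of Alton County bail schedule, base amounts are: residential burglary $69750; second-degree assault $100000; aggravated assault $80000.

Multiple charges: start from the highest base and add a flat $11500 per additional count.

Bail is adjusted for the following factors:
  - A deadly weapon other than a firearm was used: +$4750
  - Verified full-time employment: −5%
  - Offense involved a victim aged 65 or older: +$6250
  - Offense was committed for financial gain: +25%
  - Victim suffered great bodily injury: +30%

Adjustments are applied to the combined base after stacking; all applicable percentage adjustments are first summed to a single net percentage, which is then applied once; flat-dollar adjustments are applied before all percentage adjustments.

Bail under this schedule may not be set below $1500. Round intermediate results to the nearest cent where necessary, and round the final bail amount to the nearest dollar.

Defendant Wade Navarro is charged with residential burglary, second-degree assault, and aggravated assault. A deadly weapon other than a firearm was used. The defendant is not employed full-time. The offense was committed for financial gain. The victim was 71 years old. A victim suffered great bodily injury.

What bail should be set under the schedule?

Base amounts from the schedule: residential burglary $69750; second-degree assault $100000; aggravated assault $80000.
Stacking rule: highest base plus $11500 per additional charge. Highest is second-degree assault at $100000; 2 additional charges → +$23000. Combined base = $123000.
A deadly weapon other than a firearm was used (+$4750 flat): $123000 + $4750 = $127750.
Offense involved a victim aged 65 or older (+$6250 flat): $127750 + $6250 = $134000.
Net percentage adjustment: +25% +30% = +55%. $134000 × 1.55 = $207700.
$207700 is at or above the $1500 minimum.

$207700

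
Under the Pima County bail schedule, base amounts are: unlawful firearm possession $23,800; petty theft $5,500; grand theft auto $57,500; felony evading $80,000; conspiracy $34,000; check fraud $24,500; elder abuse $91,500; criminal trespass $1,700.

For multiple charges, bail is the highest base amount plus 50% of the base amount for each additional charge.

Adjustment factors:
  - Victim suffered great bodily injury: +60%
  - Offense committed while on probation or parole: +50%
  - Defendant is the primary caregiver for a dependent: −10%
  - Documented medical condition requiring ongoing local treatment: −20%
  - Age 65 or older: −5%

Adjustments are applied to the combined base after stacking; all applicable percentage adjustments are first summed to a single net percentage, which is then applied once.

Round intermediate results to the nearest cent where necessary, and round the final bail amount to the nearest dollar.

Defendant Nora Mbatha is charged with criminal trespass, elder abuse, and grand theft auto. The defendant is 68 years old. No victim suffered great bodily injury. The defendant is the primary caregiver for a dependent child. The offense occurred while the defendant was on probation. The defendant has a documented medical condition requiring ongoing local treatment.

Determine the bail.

Base amounts from the schedule: criminal trespass $1,700; elder abuse $91,500; grand theft auto $57,500.
Stacking rule: highest base plus 50% of each additional charge. Highest is elder abuse at $91,500. Additional: $1,700 × 50% = $850; $57,500 × 50% = $28,750. Combined base = $91,500 + $29,600 = $121,100.
Net percentage adjustment: +50% −10% −20% −5% = +15%. $121,100 × 1.15 = $139,265.

$139,265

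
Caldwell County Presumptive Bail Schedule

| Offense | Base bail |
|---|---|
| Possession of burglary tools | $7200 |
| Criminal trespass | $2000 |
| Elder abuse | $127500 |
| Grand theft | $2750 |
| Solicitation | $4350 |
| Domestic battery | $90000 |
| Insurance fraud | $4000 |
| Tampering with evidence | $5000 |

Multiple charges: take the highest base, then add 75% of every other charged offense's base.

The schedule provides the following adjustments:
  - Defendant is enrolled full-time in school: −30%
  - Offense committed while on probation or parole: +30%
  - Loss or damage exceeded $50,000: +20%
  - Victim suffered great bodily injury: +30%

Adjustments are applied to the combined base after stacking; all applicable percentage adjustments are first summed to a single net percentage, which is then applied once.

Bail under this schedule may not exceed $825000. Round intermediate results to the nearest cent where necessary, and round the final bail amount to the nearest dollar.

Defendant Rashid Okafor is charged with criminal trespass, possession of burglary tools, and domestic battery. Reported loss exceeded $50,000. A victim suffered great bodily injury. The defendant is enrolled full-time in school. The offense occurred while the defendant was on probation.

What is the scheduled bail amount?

$145350

Base amounts from the schedule: criminal trespass $2000; possession of burglary tools $7200; domestic battery $90000.
Stacking rule: highest base plus 75% of each additional charge. Highest is domestic battery at $90000. Additional: $2000 × 75% = $1500; $7200 × 75% = $5400. Combined base = $90000 + $6900 = $96900.
Net percentage adjustment: −30% +30% +20% +30% = +50%. $96900 × 1.5 = $145350.
$145350 is within the $825000 maximum.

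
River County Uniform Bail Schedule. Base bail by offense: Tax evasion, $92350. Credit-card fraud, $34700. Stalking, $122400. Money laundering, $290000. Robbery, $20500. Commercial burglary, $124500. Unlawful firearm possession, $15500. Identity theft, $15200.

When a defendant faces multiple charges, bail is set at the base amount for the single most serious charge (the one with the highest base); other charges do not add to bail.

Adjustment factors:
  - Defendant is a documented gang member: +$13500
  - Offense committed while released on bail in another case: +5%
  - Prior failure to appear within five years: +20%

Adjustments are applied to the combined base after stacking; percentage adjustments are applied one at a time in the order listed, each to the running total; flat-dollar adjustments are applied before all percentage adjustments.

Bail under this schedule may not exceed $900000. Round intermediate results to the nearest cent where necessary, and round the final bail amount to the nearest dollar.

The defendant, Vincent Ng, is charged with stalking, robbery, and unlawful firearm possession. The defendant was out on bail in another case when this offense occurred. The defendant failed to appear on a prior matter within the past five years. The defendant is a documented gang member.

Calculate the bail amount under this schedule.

Base amounts from the schedule: stalking $122400; robbery $20500; unlawful firearm possession $15500.
Stacking rule: use the highest base only. Highest is stalking at $122400. Combined base = $122400.
Defendant is a documented gang member (+$13500 flat): $122400 + $13500 = $135900.
Offense committed while released on bail in another case (+5%): $135900 × 1.05 = $142695.
Prior failure to appear within five years (+20%): $142695 × 1.2 = $171234.
$171234 is within the $900000 maximum.

$171234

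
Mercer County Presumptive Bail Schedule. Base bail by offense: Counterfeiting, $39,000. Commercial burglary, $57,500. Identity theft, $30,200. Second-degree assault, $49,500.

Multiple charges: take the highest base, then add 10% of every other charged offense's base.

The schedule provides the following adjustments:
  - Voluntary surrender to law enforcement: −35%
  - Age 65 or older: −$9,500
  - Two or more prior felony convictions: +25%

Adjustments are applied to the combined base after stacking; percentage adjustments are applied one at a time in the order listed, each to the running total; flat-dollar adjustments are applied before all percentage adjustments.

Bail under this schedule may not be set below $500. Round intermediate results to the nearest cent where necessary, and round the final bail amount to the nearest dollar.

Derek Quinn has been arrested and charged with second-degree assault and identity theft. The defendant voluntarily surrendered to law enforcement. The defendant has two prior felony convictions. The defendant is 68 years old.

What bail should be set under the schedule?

Base amounts from the schedule: second-degree assault $49,500; identity theft $30,200.
Stacking rule: highest base plus 10% of each additional charge. Highest is second-degree assault at $49,500. Additional: $30,200 × 10% = $3,020. Combined base = $49,500 + $3,020 = $52,520.
Age 65 or older (−$9,500 flat): $52,520 − $9,500 = $43,020.
Voluntary surrender to law enforcement (−35%): $43,020 × 0.65 = $27,963.
Two or more prior felony convictions (+25%): $27,963 × 1.25 = $34,953.75.
$34,953.75 is at or above the $500 minimum.
Rounded to the nearest dollar: $34,954.

$34,954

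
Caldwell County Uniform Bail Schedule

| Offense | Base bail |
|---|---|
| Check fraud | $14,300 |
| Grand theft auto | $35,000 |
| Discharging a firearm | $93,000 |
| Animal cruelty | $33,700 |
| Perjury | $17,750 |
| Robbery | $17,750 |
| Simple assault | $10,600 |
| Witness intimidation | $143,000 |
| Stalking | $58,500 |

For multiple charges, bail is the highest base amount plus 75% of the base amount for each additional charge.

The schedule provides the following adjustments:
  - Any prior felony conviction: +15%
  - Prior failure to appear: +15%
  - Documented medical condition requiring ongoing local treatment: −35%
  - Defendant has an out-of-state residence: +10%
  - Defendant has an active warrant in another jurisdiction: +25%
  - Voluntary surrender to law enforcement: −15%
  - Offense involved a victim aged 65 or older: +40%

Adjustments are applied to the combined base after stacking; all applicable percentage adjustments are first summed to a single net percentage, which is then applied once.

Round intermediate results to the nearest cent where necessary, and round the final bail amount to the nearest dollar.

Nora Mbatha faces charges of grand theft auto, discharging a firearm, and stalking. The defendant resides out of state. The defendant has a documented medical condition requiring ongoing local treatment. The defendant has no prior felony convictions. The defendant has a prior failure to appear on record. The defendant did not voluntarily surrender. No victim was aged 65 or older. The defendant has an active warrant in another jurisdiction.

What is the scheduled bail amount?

$187,594

Base amounts from the schedule: grand theft auto $35,000; discharging a firearm $93,000; stalking $58,500.
Stacking rule: highest base plus 75% of each additional charge. Highest is discharging a firearm at $93,000. Additional: $35,000 × 75% = $26,250; $58,500 × 75% = $43,875. Combined base = $93,000 + $70,125 = $163,125.
Net percentage adjustment: +15% −35% +10% +25% = +15%. $163,125 × 1.15 = $187,593.75.
Rounded to the nearest dollar: $187,594.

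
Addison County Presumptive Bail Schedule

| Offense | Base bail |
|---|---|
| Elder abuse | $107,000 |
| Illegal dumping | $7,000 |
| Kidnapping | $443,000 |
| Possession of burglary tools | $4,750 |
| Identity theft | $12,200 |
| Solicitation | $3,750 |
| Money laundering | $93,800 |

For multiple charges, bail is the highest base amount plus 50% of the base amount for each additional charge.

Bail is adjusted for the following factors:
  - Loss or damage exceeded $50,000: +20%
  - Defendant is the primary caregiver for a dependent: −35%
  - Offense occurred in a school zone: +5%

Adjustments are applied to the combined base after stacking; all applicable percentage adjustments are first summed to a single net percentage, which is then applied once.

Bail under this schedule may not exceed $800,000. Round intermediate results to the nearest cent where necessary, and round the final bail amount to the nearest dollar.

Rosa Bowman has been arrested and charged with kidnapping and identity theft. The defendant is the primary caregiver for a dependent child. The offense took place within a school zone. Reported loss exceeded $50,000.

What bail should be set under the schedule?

$404,190

Base amounts from the schedule: kidnapping $443,000; identity theft $12,200.
Stacking rule: highest base plus 50% of each additional charge. Highest is kidnapping at $443,000. Additional: $12,200 × 50% = $6,100. Combined base = $443,000 + $6,100 = $449,100.
Net percentage adjustment: +20% −35% +5% = −10%. $449,100 × 0.9 = $404,190.
$404,190 is within the $800,000 maximum.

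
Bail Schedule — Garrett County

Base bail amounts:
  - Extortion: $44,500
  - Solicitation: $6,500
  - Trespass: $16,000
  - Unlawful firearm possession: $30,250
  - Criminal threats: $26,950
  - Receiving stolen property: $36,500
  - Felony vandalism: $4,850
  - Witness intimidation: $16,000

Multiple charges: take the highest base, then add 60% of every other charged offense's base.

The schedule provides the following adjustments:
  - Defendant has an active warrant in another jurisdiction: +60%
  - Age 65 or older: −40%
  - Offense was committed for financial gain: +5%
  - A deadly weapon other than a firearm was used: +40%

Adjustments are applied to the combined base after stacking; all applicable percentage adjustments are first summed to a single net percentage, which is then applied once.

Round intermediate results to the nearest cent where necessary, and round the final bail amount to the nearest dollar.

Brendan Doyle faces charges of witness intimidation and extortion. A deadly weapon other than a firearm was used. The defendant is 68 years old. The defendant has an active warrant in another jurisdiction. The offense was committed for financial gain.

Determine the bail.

$89,265

Base amounts from the schedule: witness intimidation $16,000; extortion $44,500.
Stacking rule: highest base plus 60% of each additional charge. Highest is extortion at $44,500. Additional: $16,000 × 60% = $9,600. Combined base = $44,500 + $9,600 = $54,100.
Net percentage adjustment: +60% −40% +5% +40% = +65%. $54,100 × 1.65 = $89,265.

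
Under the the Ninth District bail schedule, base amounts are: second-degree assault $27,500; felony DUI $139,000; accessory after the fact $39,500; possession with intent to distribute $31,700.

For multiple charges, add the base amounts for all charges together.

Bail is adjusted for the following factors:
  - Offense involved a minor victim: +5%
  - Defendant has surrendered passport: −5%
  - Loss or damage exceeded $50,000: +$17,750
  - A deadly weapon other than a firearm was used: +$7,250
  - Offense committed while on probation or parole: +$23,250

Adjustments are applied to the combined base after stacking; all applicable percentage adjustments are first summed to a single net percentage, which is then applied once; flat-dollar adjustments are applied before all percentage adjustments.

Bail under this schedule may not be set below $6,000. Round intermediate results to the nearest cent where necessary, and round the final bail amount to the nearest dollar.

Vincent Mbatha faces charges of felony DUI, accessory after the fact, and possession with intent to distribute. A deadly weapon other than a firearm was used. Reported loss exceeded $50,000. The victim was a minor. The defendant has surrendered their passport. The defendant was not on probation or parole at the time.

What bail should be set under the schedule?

Base amounts from the schedule: felony DUI $139,000; accessory after the fact $39,500; possession with intent to distribute $31,700.
Stacking rule: sum of all bases. $139,000 + $39,500 + $31,700 = $210,200.
Loss or damage exceeded $50,000 (+$17,750 flat): $210,200 + $17,750 = $227,950.
A deadly weapon other than a firearm was used (+$7,250 flat): $227,950 + $7,250 = $235,200.
Net percentage adjustment: +5% −5% = +0%. $235,200 × 1 = $235,200.
$235,200 is at or above the $6,000 minimum.

$235,200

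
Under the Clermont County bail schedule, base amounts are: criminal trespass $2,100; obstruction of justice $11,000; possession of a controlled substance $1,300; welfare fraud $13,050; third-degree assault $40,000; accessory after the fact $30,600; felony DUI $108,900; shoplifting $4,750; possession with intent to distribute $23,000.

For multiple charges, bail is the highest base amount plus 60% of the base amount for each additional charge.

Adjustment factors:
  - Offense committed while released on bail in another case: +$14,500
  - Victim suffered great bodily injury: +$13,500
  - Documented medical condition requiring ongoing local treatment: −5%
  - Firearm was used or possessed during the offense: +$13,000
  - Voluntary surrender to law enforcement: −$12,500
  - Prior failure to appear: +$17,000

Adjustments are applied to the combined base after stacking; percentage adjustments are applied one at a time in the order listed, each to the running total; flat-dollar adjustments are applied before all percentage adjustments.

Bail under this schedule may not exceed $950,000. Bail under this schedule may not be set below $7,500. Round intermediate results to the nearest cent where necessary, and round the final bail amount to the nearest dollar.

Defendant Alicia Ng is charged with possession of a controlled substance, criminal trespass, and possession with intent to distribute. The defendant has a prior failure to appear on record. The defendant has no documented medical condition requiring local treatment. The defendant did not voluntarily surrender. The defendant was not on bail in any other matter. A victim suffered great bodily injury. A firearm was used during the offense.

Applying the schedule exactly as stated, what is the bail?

Base amounts from the schedule: possession of a controlled substance $1,300; criminal trespass $2,100; possession with intent to distribute $23,000.
Stacking rule: highest base plus 60% of each additional charge. Highest is possession with intent to distribute at $23,000. Additional: $1,300 × 60% = $780; $2,100 × 60% = $1,260. Combined base = $23,000 + $2,040 = $25,040.
Victim suffered great bodily injury (+$13,500 flat): $25,040 + $13,500 = $38,540.
Firearm was used or possessed during the offense (+$13,000 flat): $38,540 + $13,000 = $51,540.
Prior failure to appear (+$17,000 flat): $51,540 + $17,000 = $68,540.
$68,540 is within the $950,000 maximum.
$68,540 is at or above the $7,500 minimum.

$68,540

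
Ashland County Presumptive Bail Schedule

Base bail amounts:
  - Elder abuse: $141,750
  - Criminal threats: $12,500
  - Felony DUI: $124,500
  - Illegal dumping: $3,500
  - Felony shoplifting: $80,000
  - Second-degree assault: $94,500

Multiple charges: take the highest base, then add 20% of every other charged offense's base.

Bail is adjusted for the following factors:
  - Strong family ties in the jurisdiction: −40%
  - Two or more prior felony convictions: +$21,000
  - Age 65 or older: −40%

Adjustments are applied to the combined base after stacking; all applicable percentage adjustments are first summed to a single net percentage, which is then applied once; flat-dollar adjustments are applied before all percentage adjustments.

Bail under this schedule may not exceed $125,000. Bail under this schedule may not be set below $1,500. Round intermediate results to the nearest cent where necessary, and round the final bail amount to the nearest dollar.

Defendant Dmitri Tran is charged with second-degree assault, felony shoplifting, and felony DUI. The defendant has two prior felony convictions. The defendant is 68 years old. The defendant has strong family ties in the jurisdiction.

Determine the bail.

$36,080

Base amounts from the schedule: second-degree assault $94,500; felony shoplifting $80,000; felony DUI $124,500.
Stacking rule: highest base plus 20% of each additional charge. Highest is felony DUI at $124,500. Additional: $94,500 × 20% = $18,900; $80,000 × 20% = $16,000. Combined base = $124,500 + $34,900 = $159,400.
Two or more prior felony convictions (+$21,000 flat): $159,400 + $21,000 = $180,400.
Net percentage adjustment: −40% −40% = −80%. $180,400 × 0.2 = $36,080.
$36,080 is within the $125,000 maximum.
$36,080 is at or above the $1,500 minimum.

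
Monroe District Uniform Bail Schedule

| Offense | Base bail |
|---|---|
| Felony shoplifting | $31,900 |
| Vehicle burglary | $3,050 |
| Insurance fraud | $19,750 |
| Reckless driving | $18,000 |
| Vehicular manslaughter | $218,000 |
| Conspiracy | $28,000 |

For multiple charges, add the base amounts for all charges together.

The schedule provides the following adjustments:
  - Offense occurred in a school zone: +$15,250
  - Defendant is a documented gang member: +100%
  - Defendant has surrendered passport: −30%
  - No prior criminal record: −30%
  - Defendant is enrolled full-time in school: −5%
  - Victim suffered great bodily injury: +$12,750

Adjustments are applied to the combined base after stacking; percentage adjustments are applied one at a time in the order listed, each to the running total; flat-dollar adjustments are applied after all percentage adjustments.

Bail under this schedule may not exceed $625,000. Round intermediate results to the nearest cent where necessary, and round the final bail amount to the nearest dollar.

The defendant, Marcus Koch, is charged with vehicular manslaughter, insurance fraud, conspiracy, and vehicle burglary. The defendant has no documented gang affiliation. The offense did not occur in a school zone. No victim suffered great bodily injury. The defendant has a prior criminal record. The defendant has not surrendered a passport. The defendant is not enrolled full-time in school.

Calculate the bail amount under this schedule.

$268,800

Base amounts from the schedule: vehicular manslaughter $218,000; insurance fraud $19,750; conspiracy $28,000; vehicle burglary $3,050.
Stacking rule: sum of all bases. $218,000 + $19,750 + $28,000 + $3,050 = $268,800.
No adjustment factors apply to this defendant.
$268,800 is within the $625,000 maximum.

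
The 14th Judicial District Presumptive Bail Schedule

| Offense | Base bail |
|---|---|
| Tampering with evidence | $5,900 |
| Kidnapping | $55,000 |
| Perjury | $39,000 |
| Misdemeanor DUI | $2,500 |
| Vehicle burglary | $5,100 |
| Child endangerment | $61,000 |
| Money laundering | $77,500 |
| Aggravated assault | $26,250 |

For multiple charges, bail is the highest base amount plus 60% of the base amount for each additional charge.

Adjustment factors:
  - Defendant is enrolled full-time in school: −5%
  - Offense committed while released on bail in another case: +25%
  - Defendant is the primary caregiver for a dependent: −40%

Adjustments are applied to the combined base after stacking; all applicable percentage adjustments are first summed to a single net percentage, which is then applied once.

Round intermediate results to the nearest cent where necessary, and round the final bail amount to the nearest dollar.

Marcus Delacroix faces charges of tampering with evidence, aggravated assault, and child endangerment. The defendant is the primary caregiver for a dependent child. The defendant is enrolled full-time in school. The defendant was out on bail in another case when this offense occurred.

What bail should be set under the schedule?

Base amounts from the schedule: tampering with evidence $5,900; aggravated assault $26,250; child endangerment $61,000.
Stacking rule: highest base plus 60% of each additional charge. Highest is child endangerment at $61,000. Additional: $5,900 × 60% = $3,540; $26,250 × 60% = $15,750. Combined base = $61,000 + $19,290 = $80,290.
Net percentage adjustment: −5% +25% −40% = −20%. $80,290 × 0.8 = $64,232.

$64,232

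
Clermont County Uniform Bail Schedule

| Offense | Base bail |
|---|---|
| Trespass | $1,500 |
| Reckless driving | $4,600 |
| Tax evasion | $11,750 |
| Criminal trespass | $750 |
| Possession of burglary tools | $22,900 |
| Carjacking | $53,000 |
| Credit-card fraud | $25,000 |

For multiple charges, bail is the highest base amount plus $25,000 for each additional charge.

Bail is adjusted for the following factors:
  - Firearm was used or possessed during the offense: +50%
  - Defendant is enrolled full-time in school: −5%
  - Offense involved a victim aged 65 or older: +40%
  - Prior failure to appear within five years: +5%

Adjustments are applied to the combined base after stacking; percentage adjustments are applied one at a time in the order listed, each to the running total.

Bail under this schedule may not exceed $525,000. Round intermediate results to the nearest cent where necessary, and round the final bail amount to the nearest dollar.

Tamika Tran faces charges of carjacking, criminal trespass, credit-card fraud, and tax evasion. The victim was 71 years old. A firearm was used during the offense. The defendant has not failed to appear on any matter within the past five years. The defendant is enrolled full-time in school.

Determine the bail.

Base amounts from the schedule: carjacking $53,000; criminal trespass $750; credit-card fraud $25,000; tax evasion $11,750.
Stacking rule: highest base plus $25,000 per additional charge. Highest is carjacking at $53,000; 3 additional charges → +$75,000. Combined base = $128,000.
Firearm was used or possessed during the offense (+50%): $128,000 × 1.5 = $192,000.
Defendant is enrolled full-time in school (−5%): $192,000 × 0.95 = $182,400.
Offense involved a victim aged 65 or older (+40%): $182,400 × 1.4 = $255,360.
$255,360 is within the $525,000 maximum.

$255,360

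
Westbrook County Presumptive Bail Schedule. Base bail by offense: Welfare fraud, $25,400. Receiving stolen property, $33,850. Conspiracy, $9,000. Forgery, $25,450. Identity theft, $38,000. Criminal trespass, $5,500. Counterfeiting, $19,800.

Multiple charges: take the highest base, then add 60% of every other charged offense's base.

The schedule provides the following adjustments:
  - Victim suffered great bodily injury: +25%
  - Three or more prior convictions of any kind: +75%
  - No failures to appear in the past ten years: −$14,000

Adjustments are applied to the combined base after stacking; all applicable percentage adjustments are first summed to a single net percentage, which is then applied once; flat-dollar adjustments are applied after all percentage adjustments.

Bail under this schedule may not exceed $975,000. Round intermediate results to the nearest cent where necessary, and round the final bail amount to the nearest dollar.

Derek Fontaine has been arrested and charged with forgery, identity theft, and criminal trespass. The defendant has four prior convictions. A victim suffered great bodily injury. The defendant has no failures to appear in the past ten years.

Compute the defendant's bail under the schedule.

$99,140

Base amounts from the schedule: forgery $25,450; identity theft $38,000; criminal trespass $5,500.
Stacking rule: highest base plus 60% of each additional charge. Highest is identity theft at $38,000. Additional: $25,450 × 60% = $15,270; $5,500 × 60% = $3,300. Combined base = $38,000 + $18,570 = $56,570.
Net percentage adjustment: +25% +75% = +100%. $56,570 × 2 = $113,140.
No failures to appear in the past ten years (−$14,000 flat): $113,140 − $14,000 = $99,140.
$99,140 is within the $975,000 maximum.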